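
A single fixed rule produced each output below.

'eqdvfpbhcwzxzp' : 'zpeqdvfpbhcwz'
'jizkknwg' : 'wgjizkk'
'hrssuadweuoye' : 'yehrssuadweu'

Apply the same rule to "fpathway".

Rule — move the last 3 characters to the front (rotate right by 3), then delete the first character.
Working it through for "fpathway": intermediate "wayfpath", final "ayfpath".

ayfpath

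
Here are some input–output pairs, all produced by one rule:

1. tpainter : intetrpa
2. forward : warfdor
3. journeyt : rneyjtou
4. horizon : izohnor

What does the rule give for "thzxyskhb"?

xyskhtbhz

Rule — swap the first and last characters, then move the first 3 characters to the end (rotate left by 3).
Working it through for "thzxyskhb": intermediate "bhzxyskht", final "xyskhtbhz".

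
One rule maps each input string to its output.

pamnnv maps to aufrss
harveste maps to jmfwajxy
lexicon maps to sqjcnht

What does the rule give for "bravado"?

tgwfafi

The transformation: shift every letter 5 places forward in the alphabet (wrapping around), then move the last character to the front.
On "bravado": the first step gives "gwfafit", and the second then gives "tgwfafi".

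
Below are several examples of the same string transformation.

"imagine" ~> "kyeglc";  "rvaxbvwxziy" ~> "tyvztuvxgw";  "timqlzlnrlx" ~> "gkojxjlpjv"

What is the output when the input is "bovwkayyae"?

What's happening: shift every letter 2 places backward in the alphabet (wrapping around), then delete the first character.
For "bovwkayyae", step one produces "zmtuiywwyc"; step two turns that into "mtuiywwyc".

mtuiywwyc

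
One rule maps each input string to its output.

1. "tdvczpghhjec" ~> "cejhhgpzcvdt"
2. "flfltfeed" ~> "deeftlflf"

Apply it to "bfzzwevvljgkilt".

Looking at the pairs, the operation is to reverse the string.
Applying that to "bfzzwevvljgkilt" gives "tlikgjlvvewzzfb".

tlikgjlvvewzzfb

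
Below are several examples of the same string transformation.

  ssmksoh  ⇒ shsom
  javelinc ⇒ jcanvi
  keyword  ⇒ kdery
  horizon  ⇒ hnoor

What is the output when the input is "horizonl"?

hlonro

Looking at the pairs, the operation is to take characters alternately from the front and the back (1st, last, 2nd, 2nd-last, ...), then delete the last 2 characters.
Applying that to "horizonl" gives "hlonro".
(Check on "javelinc": → "jcanviel" → "jcanvi" ✓)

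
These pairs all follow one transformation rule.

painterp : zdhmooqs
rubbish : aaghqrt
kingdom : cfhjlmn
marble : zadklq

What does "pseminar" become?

zdhlmoqr

Looking at the pairs, the operation is to sort the characters into alphabetical order, then shift every letter 1 place backward in the alphabet (wrapping around).
For "pseminar", step one produces "aeimnprs"; step two turns that into "zdhlmoqr".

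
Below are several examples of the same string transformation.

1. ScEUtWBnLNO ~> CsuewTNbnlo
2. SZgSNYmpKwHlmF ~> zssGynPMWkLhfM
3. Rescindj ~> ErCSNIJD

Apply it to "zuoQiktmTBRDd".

The transformation: swap each adjacent pair of characters (1↔2, 3↔4, ...), then flip the case of every letter.
On "zuoQiktmTBRDd": the first step gives "uzQokimtBTDRd", and the second then gives "UZqOKIMTbtdrD".
(Check on "SZgSNYmpKwHlmF": → "ZSSgYNpmwKlHFm" → "zssGynPMWkLhfM" ✓)

UZqOKIMTbtdrD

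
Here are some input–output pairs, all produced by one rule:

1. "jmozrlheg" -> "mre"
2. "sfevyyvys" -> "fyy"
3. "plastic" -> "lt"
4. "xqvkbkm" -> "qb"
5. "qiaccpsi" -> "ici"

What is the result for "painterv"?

atv

The rule is to keep one character in every 3, starting at position 2 (positions 2nd, 5th, 8th, ...).
Doing the same to "painterv": "atv".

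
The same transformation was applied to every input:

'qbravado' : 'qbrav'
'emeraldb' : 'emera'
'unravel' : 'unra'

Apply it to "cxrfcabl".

cxrfc

What's happening: delete the last 3 characters.
"cxrfcabl" → "cxrfc".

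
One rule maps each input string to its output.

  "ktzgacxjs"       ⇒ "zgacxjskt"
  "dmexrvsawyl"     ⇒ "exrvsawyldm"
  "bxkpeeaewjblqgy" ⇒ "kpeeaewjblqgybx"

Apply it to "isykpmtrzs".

ykpmtrzsis

Each output is the input with this applied: move the first 2 characters to the end (rotate left by 2).
For "isykpmtrzs" the result is "ykpmtrzsis".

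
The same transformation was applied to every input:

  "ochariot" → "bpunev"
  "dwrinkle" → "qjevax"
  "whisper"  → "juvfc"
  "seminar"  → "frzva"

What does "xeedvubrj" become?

krrqiho

What's happening: delete the last 2 characters, then shift every letter 13 places forward in the alphabet (wrapping around) — i.e. ROT13.
On "xeedvubrj": the first step gives "xeedvub", and the second then gives "krrqiho".
(Check on "seminar": → "semin" → "frzva" ✓)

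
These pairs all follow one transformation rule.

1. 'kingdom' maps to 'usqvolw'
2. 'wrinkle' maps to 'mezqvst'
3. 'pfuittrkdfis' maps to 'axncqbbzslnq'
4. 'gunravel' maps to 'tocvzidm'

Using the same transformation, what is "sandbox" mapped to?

faivljw

The transformation: move the last character to the front, then shift every letter 8 places forward in the alphabet (wrapping around).
Starting from "sandbox": after the first operation, "xsandbo"; after the second, "faivljw".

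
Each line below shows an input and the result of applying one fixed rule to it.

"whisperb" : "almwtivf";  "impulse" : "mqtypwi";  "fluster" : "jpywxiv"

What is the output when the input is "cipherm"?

The transformation: shift every letter 4 places forward in the alphabet (wrapping around).
"cipherm" → "gmtlivq".

gmtlivq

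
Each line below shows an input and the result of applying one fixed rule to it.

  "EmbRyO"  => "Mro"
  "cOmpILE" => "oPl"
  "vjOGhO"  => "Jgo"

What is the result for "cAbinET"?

The transformation: keep every other character starting from the second (positions 2nd, 4th, 6th, ...), then flip the case of every letter.
Working it through for "cAbinET": intermediate "AiE", final "aIe".

aIe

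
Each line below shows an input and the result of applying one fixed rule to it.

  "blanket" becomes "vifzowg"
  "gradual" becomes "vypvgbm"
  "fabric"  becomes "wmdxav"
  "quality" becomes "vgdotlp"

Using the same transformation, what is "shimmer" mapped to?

dhhzmnc

What's happening: shift every letter 5 places backward in the alphabet (wrapping around), then move the first 2 characters to the end (rotate left by 2).
"shimmer" → "ncdhhzm" → "dhhzmnc".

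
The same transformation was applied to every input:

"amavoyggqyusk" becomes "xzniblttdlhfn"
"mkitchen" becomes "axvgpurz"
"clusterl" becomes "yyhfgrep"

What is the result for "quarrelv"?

ihneeryd

Looking at the pairs, the operation is to swap the first and last characters, then shift every letter 13 places forward in the alphabet (wrapping around) — i.e. ROT13.
On "quarrelv": the first step gives "vuarrelq", and the second then gives "ihneeryd".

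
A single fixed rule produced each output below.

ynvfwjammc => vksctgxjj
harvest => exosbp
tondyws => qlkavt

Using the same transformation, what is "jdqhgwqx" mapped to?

ganedtn

The transformation: shift every letter 3 places backward in the alphabet (wrapping around), then delete the last character.
On "jdqhgwqx": the first step gives "ganedtnu", and the second then gives "ganedtn".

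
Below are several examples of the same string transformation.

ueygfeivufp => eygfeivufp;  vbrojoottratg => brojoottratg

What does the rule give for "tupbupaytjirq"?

upbupaytjirq

What's happening: delete the first character.
On "tupbupaytjirq" that produces "upbupaytjirq".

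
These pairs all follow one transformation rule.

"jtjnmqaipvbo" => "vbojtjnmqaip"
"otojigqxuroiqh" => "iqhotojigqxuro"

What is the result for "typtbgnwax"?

waxtyptbgn

The rule is to move the last 3 characters to the front (rotate right by 3).
For "typtbgnwax" the result is "waxtyptbgn".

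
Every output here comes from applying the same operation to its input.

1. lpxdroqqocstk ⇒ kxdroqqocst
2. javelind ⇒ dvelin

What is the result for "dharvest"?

The transformation: delete the first 2 characters, then move the last character to the front.
On "dharvest" that produces "tarves".

tarves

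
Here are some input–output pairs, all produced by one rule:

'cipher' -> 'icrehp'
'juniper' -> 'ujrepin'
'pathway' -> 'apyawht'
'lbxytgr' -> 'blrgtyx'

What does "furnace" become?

ufecanr

The pattern: move the first 2 characters to the end (rotate left by 2), then reverse the string.
On "furnace": the first step gives "rnacefu", and the second then gives "ufecanr".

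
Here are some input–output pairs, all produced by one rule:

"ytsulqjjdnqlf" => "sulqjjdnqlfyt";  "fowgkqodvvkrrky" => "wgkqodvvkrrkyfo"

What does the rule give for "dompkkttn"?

Rule — move the first 2 characters to the end (rotate left by 2).
On "dompkkttn" that produces "mpkkttndo".

mpkkttndo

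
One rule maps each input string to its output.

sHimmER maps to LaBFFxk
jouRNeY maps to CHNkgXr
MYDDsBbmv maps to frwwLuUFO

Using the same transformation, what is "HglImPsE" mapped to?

aZEbFiLx

What's happening: shift every letter 7 places backward in the alphabet (wrapping around), then flip the case of every letter.
"HglImPsE" → "aZEbFiLx".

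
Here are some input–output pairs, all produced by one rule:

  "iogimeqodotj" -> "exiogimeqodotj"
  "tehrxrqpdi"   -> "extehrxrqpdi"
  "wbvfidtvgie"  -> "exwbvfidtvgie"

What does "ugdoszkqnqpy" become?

exugdoszkqnqpy

The rule is to prepend "ex".
Applying that to "ugdoszkqnqpy" gives "exugdoszkqnqpy".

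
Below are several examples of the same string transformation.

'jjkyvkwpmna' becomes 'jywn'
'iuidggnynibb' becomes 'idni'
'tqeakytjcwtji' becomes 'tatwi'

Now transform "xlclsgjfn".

xlj

Each output is the input with this applied: keep one character in every 3, starting at position 1 (positions 1st, 4th, 7th, ...).
For "xlclsgjfn" the result is "xlj".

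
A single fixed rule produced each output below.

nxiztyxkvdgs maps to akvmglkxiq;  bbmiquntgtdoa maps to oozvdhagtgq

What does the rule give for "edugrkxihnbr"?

The rule is to delete the last 2 characters, then shift every letter 13 places forward in the alphabet (wrapping around) — i.e. ROT13.
For "edugrkxihnbr" the result is "rqhtexkvua".
(Check on "nxiztyxkvdgs": → "nxiztyxkvd" → "akvmglkxiq" ✓)

rqhtexkvua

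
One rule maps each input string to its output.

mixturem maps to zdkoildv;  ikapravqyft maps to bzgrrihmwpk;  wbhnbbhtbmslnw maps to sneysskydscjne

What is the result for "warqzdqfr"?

rnhiuqwhi

The rule is to swap each adjacent pair of characters (1↔2, 3↔4, ...), then shift every letter 9 places backward in the alphabet (wrapping around).
Starting from "warqzdqfr": after the first operation, "awqrdzfqr"; after the second, "rnhiuqwhi".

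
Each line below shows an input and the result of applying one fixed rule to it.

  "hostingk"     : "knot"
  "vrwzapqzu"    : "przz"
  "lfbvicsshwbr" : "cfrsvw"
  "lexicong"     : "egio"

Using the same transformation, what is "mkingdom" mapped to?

dkmn

Rule — keep every other character starting from the second (positions 2nd, 4th, 6th, ...), then sort the characters into alphabetical order.
Working it through for "mkingdom": intermediate "kndm", final "dkmn".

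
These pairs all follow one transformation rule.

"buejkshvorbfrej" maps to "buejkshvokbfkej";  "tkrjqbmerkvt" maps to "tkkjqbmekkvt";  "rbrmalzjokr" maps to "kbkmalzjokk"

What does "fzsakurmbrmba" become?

What's happening: replace every "r" with "k".
Doing the same to "fzsakurmbrmba": "fzsakukmbkmba".

fzsakukmbkmba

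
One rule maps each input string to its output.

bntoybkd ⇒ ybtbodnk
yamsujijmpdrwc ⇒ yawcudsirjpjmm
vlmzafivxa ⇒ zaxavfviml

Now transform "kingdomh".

In each case the input is transformed by: sort the characters into reverse alphabetical order, then take characters alternately from the front and the back (1st, last, 2nd, 2nd-last, ...).
On "kingdomh": the first step gives "onmkihgd", and the second then gives "odngmhki".

odngmhki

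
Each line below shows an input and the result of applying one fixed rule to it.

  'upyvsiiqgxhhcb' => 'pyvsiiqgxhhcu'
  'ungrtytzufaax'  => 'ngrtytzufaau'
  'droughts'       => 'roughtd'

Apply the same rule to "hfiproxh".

fiproxh

Rule — delete the last character, then move the first character to the end.
On "hfiproxh": the first step gives "hfiprox", and the second then gives "fiproxh".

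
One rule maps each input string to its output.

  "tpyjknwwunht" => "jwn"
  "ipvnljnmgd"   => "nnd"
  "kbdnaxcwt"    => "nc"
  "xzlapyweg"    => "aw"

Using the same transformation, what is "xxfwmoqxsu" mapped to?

Rule — delete the first 2 characters, then keep one character in every 3, starting at position 2 (positions 2nd, 5th, 8th, ...).
Applying both steps to "xxfwmoqxsu": "fwmoqxsu", then "wqu".

wqu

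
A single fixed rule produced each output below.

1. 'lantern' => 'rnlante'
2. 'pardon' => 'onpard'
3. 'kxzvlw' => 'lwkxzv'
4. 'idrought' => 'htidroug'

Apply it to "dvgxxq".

xqdvgx

Rule — move the last 2 characters to the front (rotate right by 2).
"dvgxxq" → "xqdvgx".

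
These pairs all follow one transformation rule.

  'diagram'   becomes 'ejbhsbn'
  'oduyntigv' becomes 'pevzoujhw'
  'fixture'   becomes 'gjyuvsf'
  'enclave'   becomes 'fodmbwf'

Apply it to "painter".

qbjoufs

The pattern: shift every letter 1 place forward in the alphabet (wrapping around).
For "painter" the result is "qbjoufs".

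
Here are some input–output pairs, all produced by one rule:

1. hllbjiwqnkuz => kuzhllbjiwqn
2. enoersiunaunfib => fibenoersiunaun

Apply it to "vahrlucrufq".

What's happening: move the last 3 characters to the front (rotate right by 3).
Applying that to "vahrlucrufq" gives "ufqvahrlucr".

ufqvahrlucr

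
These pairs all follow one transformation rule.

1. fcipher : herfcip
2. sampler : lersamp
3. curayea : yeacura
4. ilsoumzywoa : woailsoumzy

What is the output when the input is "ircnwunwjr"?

The transformation: move the last 3 characters to the front (rotate right by 3).
For "ircnwunwjr" the result is "wjrircnwun".

wjrircnwun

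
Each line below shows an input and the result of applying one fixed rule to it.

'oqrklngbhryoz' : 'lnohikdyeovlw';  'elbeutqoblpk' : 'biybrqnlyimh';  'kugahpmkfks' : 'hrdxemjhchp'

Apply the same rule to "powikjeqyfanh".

mltfhgbnvcxke

Looking at the pairs, the operation is to shift every letter 3 places backward in the alphabet (wrapping around).
On "powikjeqyfanh" that produces "mltfhgbnvcxke".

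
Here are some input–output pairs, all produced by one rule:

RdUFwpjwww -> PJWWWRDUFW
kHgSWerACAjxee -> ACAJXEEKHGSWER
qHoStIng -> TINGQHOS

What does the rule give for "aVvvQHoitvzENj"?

Rule — swap the front and back halves of the string, then convert every letter to uppercase.
Applying both steps to "aVvvQHoitvzENj": "itvzENjaVvvQHo", then "ITVZENJAVVVQHO".
(Check on "kHgSWerACAjxee": → "ACAjxeekHgSWer" → "ACAJXEEKHGSWER" ✓)

ITVZENJAVVVQHO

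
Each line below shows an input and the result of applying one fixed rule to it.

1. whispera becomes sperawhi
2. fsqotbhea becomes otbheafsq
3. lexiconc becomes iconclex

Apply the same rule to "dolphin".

What's happening: move the first 3 characters to the end (rotate left by 3).
"dolphin" → "phindol".

phindol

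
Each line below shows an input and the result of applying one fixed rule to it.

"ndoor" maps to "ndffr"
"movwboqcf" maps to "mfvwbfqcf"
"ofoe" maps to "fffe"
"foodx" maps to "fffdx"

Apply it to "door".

dffr

Each output is the input with this applied: replace every "o" with "f".
For "door" the result is "dffr".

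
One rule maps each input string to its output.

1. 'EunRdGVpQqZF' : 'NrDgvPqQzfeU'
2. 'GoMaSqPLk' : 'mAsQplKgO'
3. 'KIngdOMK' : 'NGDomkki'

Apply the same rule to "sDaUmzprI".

The rule is to flip the case of every letter, then move the first 2 characters to the end (rotate left by 2).
Applying both steps to "sDaUmzprI": "SdAuMZPRi", then "AuMZPRiSd".

AuMZPRiSd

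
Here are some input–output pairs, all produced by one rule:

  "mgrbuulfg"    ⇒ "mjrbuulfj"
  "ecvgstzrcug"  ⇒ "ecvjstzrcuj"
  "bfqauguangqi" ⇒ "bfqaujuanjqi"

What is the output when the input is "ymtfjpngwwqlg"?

ymtfjpnjwwqlj

In each case the input is transformed by: replace every "g" with "j".
Applying that to "ymtfjpngwwqlg" gives "ymtfjpnjwwqlj".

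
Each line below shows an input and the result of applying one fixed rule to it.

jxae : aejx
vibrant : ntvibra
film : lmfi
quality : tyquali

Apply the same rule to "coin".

inco

The pattern: move the last 2 characters to the front (rotate right by 2).
"coin" → "inco".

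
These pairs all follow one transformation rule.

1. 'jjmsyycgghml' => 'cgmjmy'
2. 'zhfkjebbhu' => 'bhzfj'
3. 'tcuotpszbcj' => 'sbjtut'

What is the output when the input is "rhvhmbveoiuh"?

vourvm

Looking at the pairs, the operation is to keep every other character starting from the first (positions 1st, 3rd, 5th, ...), then move the first 3 characters to the end (rotate left by 3).
Working it through for "rhvhmbveoiuh": intermediate "rvmvou", final "vourvm".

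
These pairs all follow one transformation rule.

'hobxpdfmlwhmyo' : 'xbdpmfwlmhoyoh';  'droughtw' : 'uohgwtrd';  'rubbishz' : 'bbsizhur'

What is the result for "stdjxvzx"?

jdvxxzts

The pattern: move the first 2 characters to the end (rotate left by 2), then swap each adjacent pair of characters (1↔2, 3↔4, ...).
"stdjxvzx" → "djxvzxst" → "jdvxxzts".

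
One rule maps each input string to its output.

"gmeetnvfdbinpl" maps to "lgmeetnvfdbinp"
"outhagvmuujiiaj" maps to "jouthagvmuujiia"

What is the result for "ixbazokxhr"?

The rule is to move the last character to the front.
So "ixbazokxhr" becomes "rixbazokxh".

rixbazokxh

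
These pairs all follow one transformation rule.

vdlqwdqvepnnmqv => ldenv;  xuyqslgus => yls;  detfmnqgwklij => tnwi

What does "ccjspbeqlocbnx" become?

What's happening: keep one character in every 3, starting at position 3 (positions 3rd, 6th, 9th, ...).
So "ccjspbeqlocbnx" becomes "jblb".

jblb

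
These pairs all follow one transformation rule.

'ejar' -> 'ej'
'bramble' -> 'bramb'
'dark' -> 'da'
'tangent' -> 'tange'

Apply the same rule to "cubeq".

cub

The rule is to delete the last 2 characters.
On "cubeq" that produces "cub".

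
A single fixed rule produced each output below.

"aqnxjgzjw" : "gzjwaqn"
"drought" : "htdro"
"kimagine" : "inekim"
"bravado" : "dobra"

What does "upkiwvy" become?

vyupk

In each case the input is transformed by: move the first 3 characters to the end (rotate left by 3), then delete the first 2 characters.
Starting from "upkiwvy": after the first operation, "iwvyupk"; after the second, "vyupk".
(Check on "kimagine": → "aginekim" → "inekim" ✓)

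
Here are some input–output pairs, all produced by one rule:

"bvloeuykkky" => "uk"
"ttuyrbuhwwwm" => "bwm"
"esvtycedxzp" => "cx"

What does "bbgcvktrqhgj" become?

kqj

Looking at the pairs, the operation is to delete the first 3 characters, then keep one character in every 3, starting at position 3 (positions 3rd, 6th, 9th, ...).
For "bbgcvktrqhgj", step one produces "cvktrqhgj"; step two turns that into "kqj".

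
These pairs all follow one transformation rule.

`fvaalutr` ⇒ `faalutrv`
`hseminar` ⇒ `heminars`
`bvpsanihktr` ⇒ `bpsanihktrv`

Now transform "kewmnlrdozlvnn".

kwmnlrdozlvnne

What's happening: move the first character to the end, then swap the first and last characters.
Doing the same to "kewmnlrdozlvnn": "kwmnlrdozlvnne".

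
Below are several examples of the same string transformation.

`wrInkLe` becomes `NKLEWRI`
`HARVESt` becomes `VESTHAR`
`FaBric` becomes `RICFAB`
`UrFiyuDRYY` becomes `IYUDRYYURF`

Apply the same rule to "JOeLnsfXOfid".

LNSFXOFIDJOE

Rule — move the first 3 characters to the end (rotate left by 3), then convert every letter to uppercase.
For "JOeLnsfXOfid", step one produces "LnsfXOfidJOe"; step two turns that into "LNSFXOFIDJOE".
(Check on "HARVESt": → "VEStHAR" → "VESTHAR" ✓)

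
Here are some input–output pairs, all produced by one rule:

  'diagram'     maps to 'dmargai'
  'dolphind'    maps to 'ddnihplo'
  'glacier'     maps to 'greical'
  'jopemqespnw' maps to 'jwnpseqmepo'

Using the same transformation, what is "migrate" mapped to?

What's happening: reverse the string, then move the last character to the front.
Applying both steps to "migrate": "etargim", then "metargi".
(Check on "dolphind": → "dnihplod" → "ddnihplo" ✓)

metargi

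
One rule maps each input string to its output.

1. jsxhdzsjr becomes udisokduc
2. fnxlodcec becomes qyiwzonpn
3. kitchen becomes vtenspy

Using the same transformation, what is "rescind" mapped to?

cpdntyo

The transformation: shift every letter 11 places forward in the alphabet (wrapping around).
So "rescind" becomes "cpdntyo".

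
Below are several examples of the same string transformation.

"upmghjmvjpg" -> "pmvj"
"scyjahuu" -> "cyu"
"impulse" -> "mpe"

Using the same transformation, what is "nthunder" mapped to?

The pattern: swap each adjacent pair of characters (1↔2, 3↔4, ...), then keep one character in every 3, starting at position 1 (positions 1st, 4th, 7th, ...).
Starting from "nthunder": after the first operation, "tnuhdnre"; after the second, "thr".

thr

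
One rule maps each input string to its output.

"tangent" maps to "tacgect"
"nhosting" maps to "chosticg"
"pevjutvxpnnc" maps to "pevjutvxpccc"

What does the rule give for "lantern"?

lacterc

Rule — replace every "n" with "c".
Applying that to "lantern" gives "lacterc".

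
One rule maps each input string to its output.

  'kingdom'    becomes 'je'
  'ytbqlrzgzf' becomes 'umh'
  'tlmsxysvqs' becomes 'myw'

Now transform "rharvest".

Looking at the pairs, the operation is to keep one character in every 3, starting at position 2 (positions 2nd, 5th, 8th, ...), then shift every letter 1 place forward in the alphabet (wrapping around).
"rharvest" → "hvt" → "iwu".

iwu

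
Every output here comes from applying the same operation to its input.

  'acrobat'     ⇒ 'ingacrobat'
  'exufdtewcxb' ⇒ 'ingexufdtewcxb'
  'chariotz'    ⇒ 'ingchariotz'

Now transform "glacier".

ingglacier

Rule — prepend "ing".
"glacier" → "ingglacier".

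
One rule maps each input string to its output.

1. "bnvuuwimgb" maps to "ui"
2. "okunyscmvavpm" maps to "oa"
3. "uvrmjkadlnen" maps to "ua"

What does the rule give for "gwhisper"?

In each case the input is transformed by: keep one character in every 3, starting at position 1 (positions 1st, 4th, 7th, ...), then keep only the vowels.
Working it through for "gwhisper": intermediate "gie", final "ie".
(Check on "okunyscmvavpm": → "oncam" → "oa" ✓)

ie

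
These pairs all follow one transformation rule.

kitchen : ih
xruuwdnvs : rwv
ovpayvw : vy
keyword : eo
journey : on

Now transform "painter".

In each case the input is transformed by: keep one character in every 3, starting at position 2 (positions 2nd, 5th, 8th, ...).
So "painter" becomes "at".

at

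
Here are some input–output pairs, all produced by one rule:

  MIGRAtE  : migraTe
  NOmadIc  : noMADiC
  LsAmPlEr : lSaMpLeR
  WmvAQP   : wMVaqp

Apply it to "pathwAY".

PATHWay

In each case the input is transformed by: flip the case of every letter.
Applying that to "pathwAY" gives "PATHWay".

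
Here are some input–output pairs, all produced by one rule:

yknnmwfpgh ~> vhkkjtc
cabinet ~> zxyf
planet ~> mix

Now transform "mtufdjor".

jqrca

The transformation: delete the last 3 characters, then shift every letter 3 places backward in the alphabet (wrapping around).
Applying both steps to "mtufdjor": "mtufd", then "jqrca".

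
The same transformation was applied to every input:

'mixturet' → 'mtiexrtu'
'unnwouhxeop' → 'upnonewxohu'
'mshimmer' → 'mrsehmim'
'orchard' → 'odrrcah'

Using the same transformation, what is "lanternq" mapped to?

lqannrte

Each output is the input with this applied: take characters alternately from the front and the back (1st, last, 2nd, 2nd-last, ...).
For "lanternq" the result is "lqannrte".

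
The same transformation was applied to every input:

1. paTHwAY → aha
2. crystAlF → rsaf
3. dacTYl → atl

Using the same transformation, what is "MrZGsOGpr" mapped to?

Rule — keep every other character starting from the second (positions 2nd, 4th, 6th, ...), then convert every letter to lowercase.
On "MrZGsOGpr": the first step gives "rGOp", and the second then gives "rgop".
(Check on "dacTYl": → "aTl" → "atl" ✓)

rgop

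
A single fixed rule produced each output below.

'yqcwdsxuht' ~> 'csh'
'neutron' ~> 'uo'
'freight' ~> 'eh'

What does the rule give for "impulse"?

The transformation: keep one character in every 3, starting at position 3 (positions 3rd, 6th, 9th, ...).
Applying that to "impulse" gives "ps".

ps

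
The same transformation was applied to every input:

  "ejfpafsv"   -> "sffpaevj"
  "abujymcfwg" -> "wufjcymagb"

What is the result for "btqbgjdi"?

The rule is to take characters alternately from the front and the back (1st, last, 2nd, 2nd-last, ...), then move the first 3 characters to the end (rotate left by 3).
Working it through for "btqbgjdi": intermediate "bitdqjbg", final "dqjbgbit".

dqjbgbit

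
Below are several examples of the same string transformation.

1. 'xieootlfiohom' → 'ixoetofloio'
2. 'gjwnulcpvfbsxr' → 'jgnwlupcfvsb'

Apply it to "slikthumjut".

lskihtmuu

The transformation: swap each adjacent pair of characters (1↔2, 3↔4, ...), then delete the last 2 characters.
For "slikthumjut", step one produces "lskihtmuujt"; step two turns that into "lskihtmuu".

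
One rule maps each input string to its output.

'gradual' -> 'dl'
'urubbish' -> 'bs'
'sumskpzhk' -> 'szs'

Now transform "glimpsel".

me

Rule — move the first character to the end, then keep one character in every 3, starting at position 3 (positions 3rd, 6th, 9th, ...).
Applying both steps to "glimpsel": "limpselg", then "me".
(Check on "sumskpzhk": → "umskpzhks" → "szs" ✓)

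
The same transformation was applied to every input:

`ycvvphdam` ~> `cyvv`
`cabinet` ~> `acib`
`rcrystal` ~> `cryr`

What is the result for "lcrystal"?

clyr

The rule is to swap each adjacent pair of characters (1↔2, 3↔4, ...), then keep only the first 4 characters.
Applying both steps to "lcrystal": "clyrtsla", then "clyr".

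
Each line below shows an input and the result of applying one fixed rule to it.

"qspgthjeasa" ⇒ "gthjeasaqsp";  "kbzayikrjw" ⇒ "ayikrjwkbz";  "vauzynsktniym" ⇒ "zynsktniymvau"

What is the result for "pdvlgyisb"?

lgyisbpdv

Looking at the pairs, the operation is to move the first 3 characters to the end (rotate left by 3).
"pdvlgyisb" → "lgyisbpdv".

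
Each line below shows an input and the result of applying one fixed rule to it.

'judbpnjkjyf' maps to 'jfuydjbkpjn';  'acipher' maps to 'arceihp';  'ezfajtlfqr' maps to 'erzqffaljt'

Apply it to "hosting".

The transformation: take characters alternately from the front and the back (1st, last, 2nd, 2nd-last, ...).
Doing the same to "hosting": "hgonsit".

hgonsit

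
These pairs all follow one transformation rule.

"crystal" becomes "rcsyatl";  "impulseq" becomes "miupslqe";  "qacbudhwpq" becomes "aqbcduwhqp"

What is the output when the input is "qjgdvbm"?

In each case the input is transformed by: swap each adjacent pair of characters (1↔2, 3↔4, ...).
Doing the same to "qjgdvbm": "jqdgbvm".

jqdgbvm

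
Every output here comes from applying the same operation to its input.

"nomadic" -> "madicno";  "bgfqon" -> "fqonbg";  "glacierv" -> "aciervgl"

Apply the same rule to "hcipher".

In each case the input is transformed by: move the first 2 characters to the end (rotate left by 2).
For "hcipher" the result is "ipherhc".

ipherhc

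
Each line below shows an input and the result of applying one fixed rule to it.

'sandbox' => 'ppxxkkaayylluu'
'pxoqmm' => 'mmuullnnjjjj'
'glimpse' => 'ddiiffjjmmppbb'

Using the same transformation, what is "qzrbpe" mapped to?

nnwwooyymmbb

What's happening: double every character, then shift every letter 3 places backward in the alphabet (wrapping around).
Working it through for "qzrbpe": intermediate "qqzzrrbbppee", final "nnwwooyymmbb".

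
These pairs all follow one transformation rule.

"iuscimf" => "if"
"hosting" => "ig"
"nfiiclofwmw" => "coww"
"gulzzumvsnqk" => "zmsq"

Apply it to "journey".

ny

In each case the input is transformed by: keep every other character starting from the first (positions 1st, 3rd, 5th, ...), then delete the first 2 characters.
Working it through for "journey": intermediate "juny", final "ny".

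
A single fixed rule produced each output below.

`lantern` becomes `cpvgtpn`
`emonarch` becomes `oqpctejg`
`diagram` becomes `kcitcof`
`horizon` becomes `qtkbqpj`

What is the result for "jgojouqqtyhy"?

iqlqwssvajal

Each output is the input with this applied: shift every letter 2 places forward in the alphabet (wrapping around), then move the first character to the end.
For "jgojouqqtyhy", step one produces "liqlqwssvaja"; step two turns that into "iqlqwssvajal".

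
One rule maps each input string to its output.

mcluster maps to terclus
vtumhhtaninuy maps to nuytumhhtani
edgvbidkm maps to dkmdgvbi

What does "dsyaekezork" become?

orksyaekez

Each output is the input with this applied: delete the first character, then move the last 3 characters to the front (rotate right by 3).
Applying both steps to "dsyaekezork": "syaekezork", then "orksyaekez".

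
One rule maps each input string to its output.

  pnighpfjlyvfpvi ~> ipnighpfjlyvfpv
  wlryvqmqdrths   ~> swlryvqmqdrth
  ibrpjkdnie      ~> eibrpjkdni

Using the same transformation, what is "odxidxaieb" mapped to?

bodxidxaie

The rule is to move the last character to the front.
Doing the same to "odxidxaieb": "bodxidxaie".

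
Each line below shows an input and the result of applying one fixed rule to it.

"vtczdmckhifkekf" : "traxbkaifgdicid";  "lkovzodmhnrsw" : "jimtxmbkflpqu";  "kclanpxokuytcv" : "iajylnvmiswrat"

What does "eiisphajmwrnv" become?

The rule is to shift every letter 2 places backward in the alphabet (wrapping around).
For "eiisphajmwrnv" the result is "cggqnfyhkuplt".

cggqnfyhkuplt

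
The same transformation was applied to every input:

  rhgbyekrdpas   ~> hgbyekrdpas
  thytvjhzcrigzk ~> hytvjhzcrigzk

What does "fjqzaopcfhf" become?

The pattern: delete the first character.
So "fjqzaopcfhf" becomes "jqzaopcfhf".

jqzaopcfhf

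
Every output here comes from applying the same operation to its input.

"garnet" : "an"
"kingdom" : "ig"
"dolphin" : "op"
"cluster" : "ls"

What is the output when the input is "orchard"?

rh

What's happening: keep every other character starting from the second (positions 2nd, 4th, 6th, ...), then delete the last character.
"orchard" → "rh".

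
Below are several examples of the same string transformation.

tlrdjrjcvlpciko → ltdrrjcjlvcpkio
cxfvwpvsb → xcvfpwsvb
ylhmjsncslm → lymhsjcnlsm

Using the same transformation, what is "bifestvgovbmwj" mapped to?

ibeftsgvvombjw

The transformation: swap each adjacent pair of characters (1↔2, 3↔4, ...).
"bifestvgovbmwj" → "ibeftsgvvombjw".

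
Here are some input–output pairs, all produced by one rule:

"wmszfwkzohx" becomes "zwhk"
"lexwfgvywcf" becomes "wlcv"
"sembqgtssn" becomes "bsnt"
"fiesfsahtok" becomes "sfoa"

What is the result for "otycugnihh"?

cohn

The pattern: keep one character in every 3, starting at position 1 (positions 1st, 4th, 7th, ...), then swap each adjacent pair of characters (1↔2, 3↔4, ...).
So "otycugnihh" becomes "cohn".
(Check on "lexwfgvywcf": → "lwvc" → "wlcv" ✓)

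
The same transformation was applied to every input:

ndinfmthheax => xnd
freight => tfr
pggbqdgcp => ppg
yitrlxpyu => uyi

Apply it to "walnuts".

What's happening: move the first 2 characters to the end (rotate left by 2), then keep only the last 3 characters.
Working it through for "walnuts": intermediate "lnutswa", final "swa".

swa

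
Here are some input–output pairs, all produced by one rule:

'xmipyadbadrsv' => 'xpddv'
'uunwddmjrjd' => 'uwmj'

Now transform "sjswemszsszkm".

swssm

The transformation: keep one character in every 3, starting at position 1 (positions 1st, 4th, 7th, ...).
On "sjswemszsszkm" that produces "swssm".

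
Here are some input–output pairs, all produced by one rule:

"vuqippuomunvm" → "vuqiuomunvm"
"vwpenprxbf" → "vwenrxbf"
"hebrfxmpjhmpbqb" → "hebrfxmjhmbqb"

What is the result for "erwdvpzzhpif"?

Rule — remove every "p".
On "erwdvpzzhpif" that produces "erwdvzzhif".

erwdvzzhif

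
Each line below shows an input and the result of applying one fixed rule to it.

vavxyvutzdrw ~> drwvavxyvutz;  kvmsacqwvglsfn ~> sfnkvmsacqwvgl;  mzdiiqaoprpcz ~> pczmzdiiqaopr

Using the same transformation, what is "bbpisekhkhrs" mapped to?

Looking at the pairs, the operation is to move the last 3 characters to the front (rotate right by 3).
So "bbpisekhkhrs" becomes "hrsbbpisekhk".

hrsbbpisekhk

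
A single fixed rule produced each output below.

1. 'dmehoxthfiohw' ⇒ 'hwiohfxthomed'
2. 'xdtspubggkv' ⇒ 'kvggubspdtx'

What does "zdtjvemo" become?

In each case the input is transformed by: reverse the string, then swap each adjacent pair of characters (1↔2, 3↔4, ...).
"zdtjvemo" → "omevjtdz" → "movetjzd".

movetjzd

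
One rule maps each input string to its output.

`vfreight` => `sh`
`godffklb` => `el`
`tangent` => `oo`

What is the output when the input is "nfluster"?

In each case the input is transformed by: shift every letter 1 place forward in the alphabet (wrapping around), then keep one character in every 3, starting at position 3 (positions 3rd, 6th, 9th, ...).
On "nfluster": the first step gives "ogmvtufs", and the second then gives "mu".

mu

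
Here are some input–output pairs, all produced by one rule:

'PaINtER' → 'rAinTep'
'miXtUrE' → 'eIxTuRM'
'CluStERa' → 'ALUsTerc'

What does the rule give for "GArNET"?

Looking at the pairs, the operation is to flip the case of every letter, then swap the first and last characters.
On "GArNET": the first step gives "gaRnet", and the second then gives "taRneg".

taRneg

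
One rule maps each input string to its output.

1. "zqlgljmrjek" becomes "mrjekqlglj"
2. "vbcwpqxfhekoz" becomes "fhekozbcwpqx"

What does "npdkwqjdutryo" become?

dutryopdkwqj

Looking at the pairs, the operation is to delete the first character, then swap the front and back halves of the string.
Applying both steps to "npdkwqjdutryo": "pdkwqjdutryo", then "dutryopdkwqj".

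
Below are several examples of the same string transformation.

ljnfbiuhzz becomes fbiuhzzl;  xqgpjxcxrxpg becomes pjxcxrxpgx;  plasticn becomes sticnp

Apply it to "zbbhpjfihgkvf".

The pattern: move the first 3 characters to the end (rotate left by 3), then delete the last 2 characters.
Starting from "zbbhpjfihgkvf": after the first operation, "hpjfihgkvfzbb"; after the second, "hpjfihgkvfz".

hpjfihgkvfz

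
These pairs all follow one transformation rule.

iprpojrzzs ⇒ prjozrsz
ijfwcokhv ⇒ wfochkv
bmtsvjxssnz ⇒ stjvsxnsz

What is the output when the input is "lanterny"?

Looking at the pairs, the operation is to swap each adjacent pair of characters (1↔2, 3↔4, ...), then delete the first 2 characters.
Starting from "lanterny": after the first operation, "altnreyn"; after the second, "tnreyn".
(Check on "bmtsvjxssnz": → "mbstjvsxnsz" → "stjvsxnsz" ✓)

tnreyn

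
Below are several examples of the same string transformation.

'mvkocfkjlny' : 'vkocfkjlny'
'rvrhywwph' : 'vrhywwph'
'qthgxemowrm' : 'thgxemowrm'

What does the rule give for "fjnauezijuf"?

jnauezijuf

Looking at the pairs, the operation is to delete the first character.
Doing the same to "fjnauezijuf": "jnauezijuf".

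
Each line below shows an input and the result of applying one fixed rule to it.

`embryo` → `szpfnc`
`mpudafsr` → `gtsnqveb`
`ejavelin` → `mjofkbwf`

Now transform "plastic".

ujdqmbt

Rule — shift every letter 1 place forward in the alphabet (wrapping around), then move the last 3 characters to the front (rotate right by 3).
"plastic" → "qmbtujd" → "ujdqmbt".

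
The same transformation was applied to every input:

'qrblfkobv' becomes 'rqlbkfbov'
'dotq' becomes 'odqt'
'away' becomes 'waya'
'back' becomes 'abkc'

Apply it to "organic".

What's happening: swap each adjacent pair of characters (1↔2, 3↔4, ...).
On "organic" that produces "roaginc".

roaginc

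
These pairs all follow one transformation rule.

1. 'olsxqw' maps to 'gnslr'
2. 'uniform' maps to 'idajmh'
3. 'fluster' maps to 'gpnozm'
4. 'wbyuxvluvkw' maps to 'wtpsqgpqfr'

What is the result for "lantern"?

The pattern: delete the first character, then shift every letter 5 places backward in the alphabet (wrapping around).
Working it through for "lantern": intermediate "antern", final "viozmi".

viozmi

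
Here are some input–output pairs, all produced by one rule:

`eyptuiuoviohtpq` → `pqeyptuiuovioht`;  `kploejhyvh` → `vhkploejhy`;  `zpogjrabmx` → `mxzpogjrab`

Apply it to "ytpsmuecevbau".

In each case the input is transformed by: move the last 2 characters to the front (rotate right by 2).
So "ytpsmuecevbau" becomes "auytpsmuecevb".

auytpsmuecevb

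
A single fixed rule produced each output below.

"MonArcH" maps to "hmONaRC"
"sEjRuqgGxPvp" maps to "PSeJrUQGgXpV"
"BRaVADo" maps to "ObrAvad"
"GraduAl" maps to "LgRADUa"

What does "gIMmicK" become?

Rule — flip the case of every letter, then move the last character to the front.
Working it through for "gIMmicK": intermediate "GimMICk", final "kGimMIC".

kGimMIC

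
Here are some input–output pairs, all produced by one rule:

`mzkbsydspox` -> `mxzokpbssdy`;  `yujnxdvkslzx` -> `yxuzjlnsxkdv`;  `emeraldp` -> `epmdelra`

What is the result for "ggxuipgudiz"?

gzgixduuigp

Looking at the pairs, the operation is to take characters alternately from the front and the back (1st, last, 2nd, 2nd-last, ...).
Applying that to "ggxuipgudiz" gives "gzgixduuigp".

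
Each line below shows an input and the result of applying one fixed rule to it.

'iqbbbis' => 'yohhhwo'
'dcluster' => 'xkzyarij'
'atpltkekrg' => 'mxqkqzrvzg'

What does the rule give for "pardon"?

What's happening: shift every letter 6 places forward in the alphabet (wrapping around), then reverse the string.
For "pardon" the result is "tujxgv".

tujxgv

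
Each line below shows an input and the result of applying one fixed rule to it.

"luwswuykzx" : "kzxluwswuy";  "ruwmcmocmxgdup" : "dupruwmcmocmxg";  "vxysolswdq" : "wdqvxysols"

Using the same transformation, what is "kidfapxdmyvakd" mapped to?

Looking at the pairs, the operation is to move the last 3 characters to the front (rotate right by 3).
For "kidfapxdmyvakd" the result is "akdkidfapxdmyv".

akdkidfapxdmyv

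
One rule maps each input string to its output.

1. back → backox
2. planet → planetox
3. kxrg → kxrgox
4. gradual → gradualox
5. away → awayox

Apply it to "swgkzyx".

swgkzyxox

Looking at the pairs, the operation is to append "ox".
"swgkzyx" → "swgkzyxox".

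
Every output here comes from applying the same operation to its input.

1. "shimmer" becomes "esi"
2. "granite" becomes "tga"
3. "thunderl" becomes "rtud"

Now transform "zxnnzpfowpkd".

The transformation: move the last 3 characters to the front (rotate right by 3), then keep every other character starting from the second (positions 2nd, 4th, 6th, ...).
So "zxnnzpfowpkd" becomes "kznzfw".

kznzfw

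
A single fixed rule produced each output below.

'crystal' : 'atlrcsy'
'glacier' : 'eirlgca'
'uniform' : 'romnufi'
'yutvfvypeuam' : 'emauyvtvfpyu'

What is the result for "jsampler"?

In each case the input is transformed by: swap each adjacent pair of characters (1↔2, 3↔4, ...), then move the last 3 characters to the front (rotate right by 3).
For "jsampler", step one produces "sjmalpre"; step two turns that into "presjmal".
(Check on "crystal": → "rcsyatl" → "atlrcsy" ✓)

presjmal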